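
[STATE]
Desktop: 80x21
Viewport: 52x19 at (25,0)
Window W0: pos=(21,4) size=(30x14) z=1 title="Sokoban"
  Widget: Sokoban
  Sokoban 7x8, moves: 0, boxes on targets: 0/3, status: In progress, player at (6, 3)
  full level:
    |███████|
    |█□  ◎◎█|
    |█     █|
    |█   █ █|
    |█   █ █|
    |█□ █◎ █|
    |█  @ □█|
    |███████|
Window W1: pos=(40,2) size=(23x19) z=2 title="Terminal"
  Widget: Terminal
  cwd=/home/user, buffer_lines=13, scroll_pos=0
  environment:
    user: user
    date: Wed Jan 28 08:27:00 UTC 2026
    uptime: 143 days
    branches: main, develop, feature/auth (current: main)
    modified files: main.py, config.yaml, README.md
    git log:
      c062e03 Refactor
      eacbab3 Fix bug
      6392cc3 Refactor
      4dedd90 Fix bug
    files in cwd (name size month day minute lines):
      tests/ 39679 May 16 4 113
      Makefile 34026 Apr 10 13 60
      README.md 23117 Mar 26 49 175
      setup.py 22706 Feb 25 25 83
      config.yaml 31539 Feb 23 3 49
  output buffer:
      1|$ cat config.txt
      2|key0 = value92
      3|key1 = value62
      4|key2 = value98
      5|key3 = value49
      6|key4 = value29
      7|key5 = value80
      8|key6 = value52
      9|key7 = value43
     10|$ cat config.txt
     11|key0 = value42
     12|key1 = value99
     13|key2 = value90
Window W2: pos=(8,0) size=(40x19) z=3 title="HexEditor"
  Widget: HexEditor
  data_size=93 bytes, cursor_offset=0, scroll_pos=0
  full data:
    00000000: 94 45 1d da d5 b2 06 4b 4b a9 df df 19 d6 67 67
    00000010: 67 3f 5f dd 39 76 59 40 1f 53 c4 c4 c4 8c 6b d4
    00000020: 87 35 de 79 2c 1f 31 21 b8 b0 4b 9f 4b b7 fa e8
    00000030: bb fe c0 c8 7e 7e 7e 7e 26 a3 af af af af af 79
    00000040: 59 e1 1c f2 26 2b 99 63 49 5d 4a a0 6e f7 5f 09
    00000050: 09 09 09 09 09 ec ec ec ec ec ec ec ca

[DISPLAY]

━━━━━━━━━━━━━━━━━━━━━━┓                             
                      ┃                             
──────────────────────┨━━━━━━━━━━━━━━┓              
1d da d5 b2 06 4b  4b ┃al            ┃              
5f dd 39 76 59 40  1f ┃──────────────┨              
de 79 2c 1f 31 21  b8 ┃onfig.txt     ┃              
c0 c8 7e 7e 7e 7e  26 ┃value92       ┃              
1c f2 26 2b 99 63  49 ┃value62       ┃              
09 09 09 ec ec ec  ec ┃value98       ┃              
                      ┃value49       ┃              
                      ┃value29       ┃              
                      ┃value80       ┃              
                      ┃value52       ┃              
                      ┃value43       ┃              
                      ┃onfig.txt     ┃              
                      ┃value42       ┃              
                      ┃value99       ┃              
                      ┃value90       ┃              
━━━━━━━━━━━━━━━━━━━━━━┛              ┃              


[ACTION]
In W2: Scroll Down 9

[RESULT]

━━━━━━━━━━━━━━━━━━━━━━┓                             
                      ┃                             
──────────────────────┨━━━━━━━━━━━━━━┓              
09 09 09 ec ec ec  ec ┃al            ┃              
                      ┃──────────────┨              
                      ┃onfig.txt     ┃              
                      ┃value92       ┃              
                      ┃value62       ┃              
                      ┃value98       ┃              
                      ┃value49       ┃              
                      ┃value29       ┃              
                      ┃value80       ┃              
                      ┃value52       ┃              
                      ┃value43       ┃              
                      ┃onfig.txt     ┃              
                      ┃value42       ┃              
                      ┃value99       ┃              
                      ┃value90       ┃              
━━━━━━━━━━━━━━━━━━━━━━┛              ┃              


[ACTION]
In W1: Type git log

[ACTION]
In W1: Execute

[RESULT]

━━━━━━━━━━━━━━━━━━━━━━┓                             
                      ┃                             
──────────────────────┨━━━━━━━━━━━━━━┓              
09 09 09 ec ec ec  ec ┃al            ┃              
                      ┃──────────────┨              
                      ┃value49       ┃              
                      ┃value29       ┃              
                      ┃value80       ┃              
                      ┃value52       ┃              
                      ┃value43       ┃              
                      ┃onfig.txt     ┃              
                      ┃value42       ┃              
                      ┃value99       ┃              
                      ┃value90       ┃              
                      ┃og            ┃              
                      ┃ Refactor     ┃              
                      ┃ Fix bug      ┃              
                      ┃ Refactor     ┃              
━━━━━━━━━━━━━━━━━━━━━━┛ Fix bug      ┃              


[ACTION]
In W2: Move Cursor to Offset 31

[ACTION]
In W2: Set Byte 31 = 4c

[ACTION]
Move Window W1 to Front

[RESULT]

━━━━━━━━━━━━━━━━━━━━━━┓                             
                      ┃                             
───────────────┏━━━━━━━━━━━━━━━━━━━━━┓              
09 09 09 ec ec ┃ Terminal            ┃              
               ┠─────────────────────┨              
               ┃key3 = value49       ┃              
               ┃key4 = value29       ┃              
               ┃key5 = value80       ┃              
               ┃key6 = value52       ┃              
               ┃key7 = value43       ┃              
               ┃$ cat config.txt     ┃              
               ┃key0 = value42       ┃              
               ┃key1 = value99       ┃              
               ┃key2 = value90       ┃              
               ┃$ git log            ┃              
               ┃c062e03 Refactor     ┃              
               ┃eacbab3 Fix bug      ┃              
               ┃6392cc3 Refactor     ┃              
━━━━━━━━━━━━━━━┃4dedd90 Fix bug      ┃              


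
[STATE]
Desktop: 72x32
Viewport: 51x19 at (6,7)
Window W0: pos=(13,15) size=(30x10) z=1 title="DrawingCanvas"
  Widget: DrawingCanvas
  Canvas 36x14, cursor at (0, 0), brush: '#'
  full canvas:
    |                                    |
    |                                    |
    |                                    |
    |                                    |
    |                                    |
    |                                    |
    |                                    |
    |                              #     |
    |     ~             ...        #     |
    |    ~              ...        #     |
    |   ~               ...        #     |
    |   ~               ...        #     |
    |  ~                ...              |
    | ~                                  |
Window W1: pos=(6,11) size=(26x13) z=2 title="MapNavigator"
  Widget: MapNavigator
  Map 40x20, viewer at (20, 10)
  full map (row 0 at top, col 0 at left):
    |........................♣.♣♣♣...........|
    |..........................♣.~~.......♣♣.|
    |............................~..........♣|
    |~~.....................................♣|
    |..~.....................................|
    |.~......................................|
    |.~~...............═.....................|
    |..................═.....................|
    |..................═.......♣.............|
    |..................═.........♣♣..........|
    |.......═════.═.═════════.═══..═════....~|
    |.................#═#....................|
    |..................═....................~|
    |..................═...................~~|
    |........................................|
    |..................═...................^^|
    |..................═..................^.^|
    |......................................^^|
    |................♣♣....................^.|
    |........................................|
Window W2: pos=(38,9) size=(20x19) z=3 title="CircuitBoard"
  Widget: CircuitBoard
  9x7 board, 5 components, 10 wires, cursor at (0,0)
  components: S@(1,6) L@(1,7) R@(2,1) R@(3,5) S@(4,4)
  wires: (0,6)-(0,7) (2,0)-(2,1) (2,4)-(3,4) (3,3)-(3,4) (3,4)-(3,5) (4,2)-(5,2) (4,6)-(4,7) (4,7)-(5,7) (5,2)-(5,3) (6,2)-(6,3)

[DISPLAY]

                                                   
                                                   
                                ┏━━━━━━━━━━━━━━━━━━
                                ┃ CircuitBoard     
┏━━━━━━━━━━━━━━━━━━━━━━━━┓      ┠──────────────────
┃ MapNavigator           ┃      ┃   0 1 2 3 4 5 6 7
┠────────────────────────┨      ┃0  [.]            
┃..........═.............┃      ┃                  
┃..........═.............┃━━━━━━┃1                 
┃..........═.......♣.....┃      ┃                  
┃..........═.........♣♣..┃──────┃2   · ─ R         
┃════.═.═════@═══.═══..══┃      ┃                  
┃.........#═#............┃      ┃3               · 
┃..........═.............┃      ┃                  
┃..........═.............┃      ┃4           ·     
┃........................┃      ┃            │     
┗━━━━━━━━━━━━━━━━━━━━━━━━┛      ┃5           · ─ · 
       ┗━━━━━━━━━━━━━━━━━━━━━━━━┃                  
                                ┃6           · ─ · 


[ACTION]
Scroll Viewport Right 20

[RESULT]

                                                   
                                                   
                 ┏━━━━━━━━━━━━━━━━━━┓              
                 ┃ CircuitBoard     ┃              
━━━━━━━━━━┓      ┠──────────────────┨              
          ┃      ┃   0 1 2 3 4 5 6 7┃              
──────────┨      ┃0  [.]            ┃              
..........┃      ┃                  ┃              
..........┃━━━━━━┃1                 ┃              
....♣.....┃      ┃                  ┃              
......♣♣..┃──────┃2   · ─ R         ┃              
══.═══..══┃      ┃                  ┃              
..........┃      ┃3               · ┃              
..........┃      ┃                  ┃              
..........┃      ┃4           ·     ┃              
..........┃      ┃            │     ┃              
━━━━━━━━━━┛      ┃5           · ─ · ┃              
━━━━━━━━━━━━━━━━━┃                  ┃              
                 ┃6           · ─ · ┃              


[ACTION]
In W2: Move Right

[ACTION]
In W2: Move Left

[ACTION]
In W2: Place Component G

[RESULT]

                                                   
                                                   
                 ┏━━━━━━━━━━━━━━━━━━┓              
                 ┃ CircuitBoard     ┃              
━━━━━━━━━━┓      ┠──────────────────┨              
          ┃      ┃   0 1 2 3 4 5 6 7┃              
──────────┨      ┃0  [G]            ┃              
..........┃      ┃                  ┃              
..........┃━━━━━━┃1                 ┃              
....♣.....┃      ┃                  ┃              
......♣♣..┃──────┃2   · ─ R         ┃              
══.═══..══┃      ┃                  ┃              
..........┃      ┃3               · ┃              
..........┃      ┃                  ┃              
..........┃      ┃4           ·     ┃              
..........┃      ┃            │     ┃              
━━━━━━━━━━┛      ┃5           · ─ · ┃              
━━━━━━━━━━━━━━━━━┃                  ┃              
                 ┃6           · ─ · ┃              


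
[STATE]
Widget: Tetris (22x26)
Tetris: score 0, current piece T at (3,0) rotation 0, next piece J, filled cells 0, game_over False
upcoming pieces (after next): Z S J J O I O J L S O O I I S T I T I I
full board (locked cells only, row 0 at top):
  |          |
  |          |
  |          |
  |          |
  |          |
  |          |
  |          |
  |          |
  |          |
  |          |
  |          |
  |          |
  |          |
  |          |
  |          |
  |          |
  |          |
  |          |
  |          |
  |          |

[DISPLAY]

    ▒     │Next:      
   ▒▒▒    │█          
          │███        
          │           
          │           
          │           
          │Score:     
          │0          
          │           
          │           
          │           
          │           
          │           
          │           
          │           
          │           
          │           
          │           
          │           
          │           
          │           
          │           
          │           
          │           
          │           
          │           


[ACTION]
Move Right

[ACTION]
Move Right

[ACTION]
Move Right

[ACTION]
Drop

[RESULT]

          │Next:      
       ▒  │█          
      ▒▒▒ │███        
          │           
          │           
          │           
          │Score:     
          │0          
          │           
          │           
          │           
          │           
          │           
          │           
          │           
          │           
          │           
          │           
          │           
          │           
          │           
          │           
          │           
          │           
          │           
          │           


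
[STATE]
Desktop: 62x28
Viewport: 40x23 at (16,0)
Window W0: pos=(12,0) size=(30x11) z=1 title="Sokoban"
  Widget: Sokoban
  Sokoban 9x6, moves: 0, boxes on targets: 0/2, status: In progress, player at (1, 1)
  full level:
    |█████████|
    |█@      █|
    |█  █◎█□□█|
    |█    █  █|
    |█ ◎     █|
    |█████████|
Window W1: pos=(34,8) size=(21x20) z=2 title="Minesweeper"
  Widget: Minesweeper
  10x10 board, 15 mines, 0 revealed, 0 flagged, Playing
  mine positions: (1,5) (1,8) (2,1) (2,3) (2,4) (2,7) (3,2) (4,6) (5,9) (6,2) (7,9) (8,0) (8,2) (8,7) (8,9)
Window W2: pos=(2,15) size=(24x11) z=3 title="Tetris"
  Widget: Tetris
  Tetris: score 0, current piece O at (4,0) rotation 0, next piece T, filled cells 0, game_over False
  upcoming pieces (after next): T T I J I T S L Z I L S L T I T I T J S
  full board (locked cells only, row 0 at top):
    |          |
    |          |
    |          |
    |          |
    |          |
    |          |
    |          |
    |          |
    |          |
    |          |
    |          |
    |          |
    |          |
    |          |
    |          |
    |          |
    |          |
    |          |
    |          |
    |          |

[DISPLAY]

━━━━━━━━━━━━━━━━━━━━━━━━━┓              
koban                    ┃              
─────────────────────────┨              
██████                   ┃              
     █                   ┃              
█◎█□□█                   ┃              
  █  █                   ┃              
     █                   ┃              
██████            ┏━━━━━━━━━━━━━━━━━━━┓ 
es: 0  0/2        ┃ Minesweeper       ┃ 
━━━━━━━━━━━━━━━━━━┠───────────────────┨ 
                  ┃■■■■■■■■■■         ┃ 
                  ┃■■■■■■■■■■         ┃ 
                  ┃■■■■■■■■■■         ┃ 
                  ┃■■■■■■■■■■         ┃ 
━━━━━━━━━┓        ┃■■■■■■■■■■         ┃ 
         ┃        ┃■■■■■■■■■■         ┃ 
─────────┨        ┃■■■■■■■■■■         ┃ 
xt:      ┃        ┃■■■■■■■■■■         ┃ 
         ┃        ┃■■■■■■■■■■         ┃ 
▒        ┃        ┃■■■■■■■■■■         ┃ 
         ┃        ┃                   ┃ 
         ┃        ┃                   ┃ 


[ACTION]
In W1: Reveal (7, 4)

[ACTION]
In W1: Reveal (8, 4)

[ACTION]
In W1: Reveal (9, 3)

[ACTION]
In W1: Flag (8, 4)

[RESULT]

━━━━━━━━━━━━━━━━━━━━━━━━━┓              
koban                    ┃              
─────────────────────────┨              
██████                   ┃              
     █                   ┃              
█◎█□□█                   ┃              
  █  █                   ┃              
     █                   ┃              
██████            ┏━━━━━━━━━━━━━━━━━━━┓ 
es: 0  0/2        ┃ Minesweeper       ┃ 
━━━━━━━━━━━━━━━━━━┠───────────────────┨ 
                  ┃■■■■■■■■■■         ┃ 
                  ┃■■■■■■■■■■         ┃ 
                  ┃■■■■■■■■■■         ┃ 
                  ┃■■■322■■■■         ┃ 
━━━━━━━━━┓        ┃■■■1 1■■■■         ┃ 
         ┃        ┃■■■1 1111■         ┃ 
─────────┨        ┃■■■1    2■         ┃ 
xt:      ┃        ┃■■■2  113■         ┃ 
         ┃        ┃■■■1  1■■■         ┃ 
▒        ┃        ┃■■■1  1■■■         ┃ 
         ┃        ┃                   ┃ 
         ┃        ┃                   ┃ 


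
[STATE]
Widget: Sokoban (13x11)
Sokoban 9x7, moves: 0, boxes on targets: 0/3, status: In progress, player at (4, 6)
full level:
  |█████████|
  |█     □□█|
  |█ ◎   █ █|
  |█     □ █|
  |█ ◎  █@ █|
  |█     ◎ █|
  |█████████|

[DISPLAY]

█████████    
█     □□█    
█ ◎   █ █    
█     □ █    
█ ◎  █@ █    
█     ◎ █    
█████████    
Moves: 0  0/3
             
             
             


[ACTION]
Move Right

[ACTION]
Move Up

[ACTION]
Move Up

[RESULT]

█████████    
█     □□█    
█ ◎   █@█    
█     □ █    
█ ◎  █  █    
█     ◎ █    
█████████    
Moves: 3  0/3
             
             
             


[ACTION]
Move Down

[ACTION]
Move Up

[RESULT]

█████████    
█     □□█    
█ ◎   █@█    
█     □ █    
█ ◎  █  █    
█     ◎ █    
█████████    
Moves: 5  0/3
             
             
             


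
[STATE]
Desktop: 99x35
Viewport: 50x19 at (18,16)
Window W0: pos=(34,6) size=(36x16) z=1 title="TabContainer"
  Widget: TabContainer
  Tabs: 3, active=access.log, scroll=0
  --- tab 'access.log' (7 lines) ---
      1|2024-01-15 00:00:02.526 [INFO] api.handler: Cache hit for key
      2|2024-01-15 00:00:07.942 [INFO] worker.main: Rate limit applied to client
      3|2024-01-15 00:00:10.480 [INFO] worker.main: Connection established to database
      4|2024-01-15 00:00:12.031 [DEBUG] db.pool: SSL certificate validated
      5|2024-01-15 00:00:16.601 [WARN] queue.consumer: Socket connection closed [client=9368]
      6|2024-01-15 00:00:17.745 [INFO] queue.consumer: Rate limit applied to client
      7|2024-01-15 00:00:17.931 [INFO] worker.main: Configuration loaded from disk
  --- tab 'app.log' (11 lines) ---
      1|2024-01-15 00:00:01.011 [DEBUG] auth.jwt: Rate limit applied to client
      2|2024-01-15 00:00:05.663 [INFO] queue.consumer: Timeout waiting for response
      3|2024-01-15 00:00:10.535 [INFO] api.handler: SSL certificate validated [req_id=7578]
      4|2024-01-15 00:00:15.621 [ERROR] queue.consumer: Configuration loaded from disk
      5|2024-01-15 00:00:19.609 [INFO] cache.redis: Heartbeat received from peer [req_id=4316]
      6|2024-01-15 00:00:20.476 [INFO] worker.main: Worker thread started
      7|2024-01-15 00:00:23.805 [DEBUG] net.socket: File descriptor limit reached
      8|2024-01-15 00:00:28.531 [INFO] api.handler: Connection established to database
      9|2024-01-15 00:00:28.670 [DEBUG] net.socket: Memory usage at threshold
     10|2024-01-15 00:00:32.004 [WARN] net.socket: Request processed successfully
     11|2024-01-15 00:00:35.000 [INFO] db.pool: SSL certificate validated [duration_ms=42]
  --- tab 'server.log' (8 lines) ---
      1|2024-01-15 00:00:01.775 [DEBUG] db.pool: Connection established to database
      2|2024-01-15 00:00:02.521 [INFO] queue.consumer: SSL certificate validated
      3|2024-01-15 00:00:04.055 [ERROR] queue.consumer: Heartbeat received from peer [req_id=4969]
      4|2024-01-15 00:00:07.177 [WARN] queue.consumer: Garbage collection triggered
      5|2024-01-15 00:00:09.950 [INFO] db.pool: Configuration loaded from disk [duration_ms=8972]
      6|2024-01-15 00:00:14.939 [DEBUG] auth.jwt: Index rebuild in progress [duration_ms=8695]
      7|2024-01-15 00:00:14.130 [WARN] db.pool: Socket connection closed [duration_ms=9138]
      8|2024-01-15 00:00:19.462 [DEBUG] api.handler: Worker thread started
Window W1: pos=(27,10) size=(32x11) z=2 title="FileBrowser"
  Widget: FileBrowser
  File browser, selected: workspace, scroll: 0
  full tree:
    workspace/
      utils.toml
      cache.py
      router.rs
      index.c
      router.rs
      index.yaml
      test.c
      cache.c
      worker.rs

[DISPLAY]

         ┃    router.rs                 ┃[INFO] qu
         ┃    index.c                   ┃[INFO] wo
         ┃    router.rs                 ┃         
         ┃    index.yaml                ┃         
         ┗━━━━━━━━━━━━━━━━━━━━━━━━━━━━━━┛         
                ┗━━━━━━━━━━━━━━━━━━━━━━━━━━━━━━━━━
                                                  
                                                  
                                                  
                                                  
                                                  
                                                  
                                                  
                                                  
                                                  
                                                  
                                                  
                                                  
                                                  


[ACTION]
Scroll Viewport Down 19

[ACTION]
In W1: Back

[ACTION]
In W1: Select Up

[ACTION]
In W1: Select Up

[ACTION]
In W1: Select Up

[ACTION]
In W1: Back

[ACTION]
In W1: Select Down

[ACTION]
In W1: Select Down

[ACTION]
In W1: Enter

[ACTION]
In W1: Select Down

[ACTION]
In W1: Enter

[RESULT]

         ┃  > router.rs                 ┃[INFO] qu
         ┃    index.c                   ┃[INFO] wo
         ┃    router.rs                 ┃         
         ┃    index.yaml                ┃         
         ┗━━━━━━━━━━━━━━━━━━━━━━━━━━━━━━┛         
                ┗━━━━━━━━━━━━━━━━━━━━━━━━━━━━━━━━━
                                                  
                                                  
                                                  
                                                  
                                                  
                                                  
                                                  
                                                  
                                                  
                                                  
                                                  
                                                  
                                                  


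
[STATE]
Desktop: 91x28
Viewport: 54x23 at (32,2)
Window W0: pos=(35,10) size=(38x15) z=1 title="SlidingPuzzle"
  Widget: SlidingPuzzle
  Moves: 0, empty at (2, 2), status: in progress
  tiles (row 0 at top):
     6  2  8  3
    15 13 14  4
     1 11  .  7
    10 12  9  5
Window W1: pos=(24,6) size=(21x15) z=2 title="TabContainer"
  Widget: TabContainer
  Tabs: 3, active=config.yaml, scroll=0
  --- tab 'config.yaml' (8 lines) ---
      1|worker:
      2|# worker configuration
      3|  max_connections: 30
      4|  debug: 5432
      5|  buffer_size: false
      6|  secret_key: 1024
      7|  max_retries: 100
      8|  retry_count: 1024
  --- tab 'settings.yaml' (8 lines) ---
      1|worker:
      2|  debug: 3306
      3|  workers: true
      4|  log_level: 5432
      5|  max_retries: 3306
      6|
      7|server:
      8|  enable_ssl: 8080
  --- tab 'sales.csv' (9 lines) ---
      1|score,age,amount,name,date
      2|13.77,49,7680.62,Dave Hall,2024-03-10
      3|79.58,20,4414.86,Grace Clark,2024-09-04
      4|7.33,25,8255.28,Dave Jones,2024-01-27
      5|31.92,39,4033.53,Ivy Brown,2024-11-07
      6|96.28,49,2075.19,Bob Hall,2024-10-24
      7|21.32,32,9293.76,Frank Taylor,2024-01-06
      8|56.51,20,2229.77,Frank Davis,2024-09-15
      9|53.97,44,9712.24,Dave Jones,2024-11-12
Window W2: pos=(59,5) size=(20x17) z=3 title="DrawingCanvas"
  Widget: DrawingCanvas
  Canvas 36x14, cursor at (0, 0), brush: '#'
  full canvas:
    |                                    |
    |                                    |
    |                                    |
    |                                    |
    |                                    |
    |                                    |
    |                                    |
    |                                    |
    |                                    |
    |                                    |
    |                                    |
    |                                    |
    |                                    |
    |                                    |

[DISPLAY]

                                                      
                                                      
                                                      
                           ┏━━━━━━━━━━━━━━━━━━┓       
━━━━━━━━━━━━┓              ┃ DrawingCanvas    ┃       
tainer      ┃              ┠──────────────────┨       
────────────┨              ┃+                 ┃       
.yaml]│ sett┃              ┃                  ┃       
────────────┃━━━━━━━━━━━━━━┃                  ┃       
            ┃uzzle         ┃                  ┃       
r configurat┃──────────────┃                  ┃       
onnections: ┃─┬────┬────┐  ┃                  ┃       
: 5432      ┃ │  8 │  3 │  ┃                  ┃       
r_size: fals┃─┼────┼────┤  ┃                  ┃       
t_key: 1024 ┃ │ 14 │  4 │  ┃                  ┃       
etries: 100 ┃─┼────┼────┤  ┃                  ┃       
_count: 1024┃ │    │  7 │  ┃                  ┃       
            ┃─┼────┼────┤  ┃                  ┃       
━━━━━━━━━━━━┛ │  9 │  5 │  ┃                  ┃       
   ┃└────┴────┴────┴────┘  ┗━━━━━━━━━━━━━━━━━━┛       
   ┃Moves: 0                            ┃             
   ┃                                    ┃             
   ┗━━━━━━━━━━━━━━━━━━━━━━━━━━━━━━━━━━━━┛             


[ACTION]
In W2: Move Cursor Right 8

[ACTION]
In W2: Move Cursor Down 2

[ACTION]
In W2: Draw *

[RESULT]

                                                      
                                                      
                                                      
                           ┏━━━━━━━━━━━━━━━━━━┓       
━━━━━━━━━━━━┓              ┃ DrawingCanvas    ┃       
tainer      ┃              ┠──────────────────┨       
────────────┨              ┃                  ┃       
.yaml]│ sett┃              ┃                  ┃       
────────────┃━━━━━━━━━━━━━━┃        *         ┃       
            ┃uzzle         ┃                  ┃       
r configurat┃──────────────┃                  ┃       
onnections: ┃─┬────┬────┐  ┃                  ┃       
: 5432      ┃ │  8 │  3 │  ┃                  ┃       
r_size: fals┃─┼────┼────┤  ┃                  ┃       
t_key: 1024 ┃ │ 14 │  4 │  ┃                  ┃       
etries: 100 ┃─┼────┼────┤  ┃                  ┃       
_count: 1024┃ │    │  7 │  ┃                  ┃       
            ┃─┼────┼────┤  ┃                  ┃       
━━━━━━━━━━━━┛ │  9 │  5 │  ┃                  ┃       
   ┃└────┴────┴────┴────┘  ┗━━━━━━━━━━━━━━━━━━┛       
   ┃Moves: 0                            ┃             
   ┃                                    ┃             
   ┗━━━━━━━━━━━━━━━━━━━━━━━━━━━━━━━━━━━━┛             


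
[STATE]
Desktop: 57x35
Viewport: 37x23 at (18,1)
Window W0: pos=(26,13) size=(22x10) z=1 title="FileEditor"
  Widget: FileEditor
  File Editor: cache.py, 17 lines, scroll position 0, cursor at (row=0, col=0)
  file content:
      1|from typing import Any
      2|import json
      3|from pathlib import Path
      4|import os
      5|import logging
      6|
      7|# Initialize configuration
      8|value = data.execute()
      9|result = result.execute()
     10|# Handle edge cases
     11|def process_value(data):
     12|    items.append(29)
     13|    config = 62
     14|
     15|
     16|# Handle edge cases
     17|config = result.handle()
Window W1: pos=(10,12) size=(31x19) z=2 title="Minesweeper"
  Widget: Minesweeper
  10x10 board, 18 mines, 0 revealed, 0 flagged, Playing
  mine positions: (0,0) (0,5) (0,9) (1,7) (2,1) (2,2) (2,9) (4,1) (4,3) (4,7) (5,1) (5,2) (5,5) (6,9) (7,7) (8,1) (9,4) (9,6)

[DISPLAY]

                                     
                                     
                                     
                                     
                                     
                                     
                                     
                                     
                                     
                                     
                                     
━━━━━━━━━━━━━━━━━━━━━━┓              
eeper                 ┃━━━━━━┓       
──────────────────────┨      ┃       
■■■                   ┃──────┨       
■■■                   ┃port ▲┃       
■■■                   ┃     █┃       
■■■                   ┃mport░┃       
■■■                   ┃     ░┃       
■■■                   ┃     ░┃       
■■■                   ┃     ▼┃       
■■■                   ┃━━━━━━┛       
■■■                   ┃              


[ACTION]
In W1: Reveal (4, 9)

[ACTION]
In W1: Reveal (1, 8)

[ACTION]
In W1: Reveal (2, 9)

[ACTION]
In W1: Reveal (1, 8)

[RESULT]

                                     
                                     
                                     
                                     
                                     
                                     
                                     
                                     
                                     
                                     
                                     
━━━━━━━━━━━━━━━━━━━━━━┓              
eeper                 ┃━━━━━━┓       
──────────────────────┨      ┃       
■■✹                   ┃──────┨       
✹3■                   ┃port ▲┃       
■■✹                   ┃     █┃       
■21                   ┃mport░┃       
✹1                    ┃     ░┃       
■21                   ┃     ░┃       
■■✹                   ┃     ▼┃       
✹■■                   ┃━━━━━━┛       
■■■                   ┃              


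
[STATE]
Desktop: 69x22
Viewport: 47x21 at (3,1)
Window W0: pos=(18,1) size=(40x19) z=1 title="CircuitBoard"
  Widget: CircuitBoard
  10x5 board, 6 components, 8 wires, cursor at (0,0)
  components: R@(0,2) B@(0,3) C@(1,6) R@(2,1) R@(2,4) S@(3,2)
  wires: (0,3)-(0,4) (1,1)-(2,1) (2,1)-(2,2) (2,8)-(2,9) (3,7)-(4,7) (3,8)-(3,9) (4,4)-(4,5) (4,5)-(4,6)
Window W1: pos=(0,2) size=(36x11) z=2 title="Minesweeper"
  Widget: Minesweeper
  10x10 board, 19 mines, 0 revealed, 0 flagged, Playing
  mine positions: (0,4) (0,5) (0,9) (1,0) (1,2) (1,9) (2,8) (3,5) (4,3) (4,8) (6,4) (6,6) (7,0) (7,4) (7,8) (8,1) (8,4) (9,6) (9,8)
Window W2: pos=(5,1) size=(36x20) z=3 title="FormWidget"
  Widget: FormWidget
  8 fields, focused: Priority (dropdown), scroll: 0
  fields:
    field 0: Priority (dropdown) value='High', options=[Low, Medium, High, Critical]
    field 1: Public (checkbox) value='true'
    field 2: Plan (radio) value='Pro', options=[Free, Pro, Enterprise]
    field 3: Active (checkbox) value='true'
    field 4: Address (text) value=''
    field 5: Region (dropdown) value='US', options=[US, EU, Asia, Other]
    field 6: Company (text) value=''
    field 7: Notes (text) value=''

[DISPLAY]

  ┏━━━━━━━━━━━━━━━━━━━━━━━━━━━━━━━━━━┓━━━━━━━━━
━━┃ FormWidget                       ┃         
in┠──────────────────────────────────┨─────────
──┃> Priority:   [High             ▼]┃         
■■┃  Public:     [x]                 ┃         
■■┃  Plan:       ( ) Free  (●) Pro  (┃         
■■┃  Active:     [x]                 ┃      C  
■■┃  Address:    [                  ]┃         
■■┃  Region:     [US               ▼]┃         
■■┃  Company:    [                  ]┃         
■■┃  Notes:      [                  ]┃         
━━┃                                  ┃         
  ┃                                  ┃─ · ─ ·  
  ┃                                  ┃         
  ┃                                  ┃         
  ┃                                  ┃         
  ┃                                  ┃         
  ┃                                  ┃         
  ┃                                  ┃━━━━━━━━━
  ┗━━━━━━━━━━━━━━━━━━━━━━━━━━━━━━━━━━┛         
                                               


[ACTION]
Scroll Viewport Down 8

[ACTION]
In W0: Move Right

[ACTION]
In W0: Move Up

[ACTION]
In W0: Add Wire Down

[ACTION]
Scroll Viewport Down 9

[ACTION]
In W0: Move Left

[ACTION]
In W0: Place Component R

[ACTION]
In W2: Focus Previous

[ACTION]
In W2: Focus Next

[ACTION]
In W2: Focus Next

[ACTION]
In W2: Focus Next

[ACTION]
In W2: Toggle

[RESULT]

  ┏━━━━━━━━━━━━━━━━━━━━━━━━━━━━━━━━━━┓━━━━━━━━━
━━┃ FormWidget                       ┃         
in┠──────────────────────────────────┨─────────
──┃  Priority:   [High             ▼]┃         
■■┃  Public:     [x]                 ┃         
■■┃> Plan:       ( ) Free  (●) Pro  (┃         
■■┃  Active:     [x]                 ┃      C  
■■┃  Address:    [                  ]┃         
■■┃  Region:     [US               ▼]┃         
■■┃  Company:    [                  ]┃         
■■┃  Notes:      [                  ]┃         
━━┃                                  ┃         
  ┃                                  ┃─ · ─ ·  
  ┃                                  ┃         
  ┃                                  ┃         
  ┃                                  ┃         
  ┃                                  ┃         
  ┃                                  ┃         
  ┃                                  ┃━━━━━━━━━
  ┗━━━━━━━━━━━━━━━━━━━━━━━━━━━━━━━━━━┛         
                                               


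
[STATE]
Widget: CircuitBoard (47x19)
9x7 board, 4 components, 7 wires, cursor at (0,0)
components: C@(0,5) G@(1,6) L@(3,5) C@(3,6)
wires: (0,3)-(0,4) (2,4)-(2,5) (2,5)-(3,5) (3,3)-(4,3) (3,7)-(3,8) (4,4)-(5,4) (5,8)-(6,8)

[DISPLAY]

   0 1 2 3 4 5 6 7 8                           
0  [.]          · ─ ·   C                      
                                               
1                           G                  
                                               
2                   · ─ ·                      
                        │                      
3               ·       L   C   · ─ ·          
                │                              
4               ·   ·                          
                    │                          
5                   ·               ·          
                                    │          
6                                   ·          
Cursor: (0,0)                                  
                                               
                                               
                                               
                                               


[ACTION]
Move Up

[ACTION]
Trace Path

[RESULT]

   0 1 2 3 4 5 6 7 8                           
0  [.]          · ─ ·   C                      
                                               
1                           G                  
                                               
2                   · ─ ·                      
                        │                      
3               ·       L   C   · ─ ·          
                │                              
4               ·   ·                          
                    │                          
5                   ·               ·          
                                    │          
6                                   ·          
Cursor: (0,0)  Trace: No connections           
                                               
                                               
                                               
                                               


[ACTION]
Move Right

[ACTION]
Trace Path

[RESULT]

   0 1 2 3 4 5 6 7 8                           
0      [.]      · ─ ·   C                      
                                               
1                           G                  
                                               
2                   · ─ ·                      
                        │                      
3               ·       L   C   · ─ ·          
                │                              
4               ·   ·                          
                    │                          
5                   ·               ·          
                                    │          
6                                   ·          
Cursor: (0,1)  Trace: No connections           
                                               
                                               
                                               
                                               
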